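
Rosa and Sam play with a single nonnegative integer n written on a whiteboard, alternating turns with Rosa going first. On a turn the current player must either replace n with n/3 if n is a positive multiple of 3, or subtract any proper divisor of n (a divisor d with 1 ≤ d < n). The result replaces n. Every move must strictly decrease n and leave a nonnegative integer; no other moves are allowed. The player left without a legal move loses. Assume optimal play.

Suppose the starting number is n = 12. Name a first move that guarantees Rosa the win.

Move to 4.

Compute win/loss labels from the base case upward. A position with no move is L. Any other position is W if it can reach an L in one move, else L.
n=0: no move → L
n=1: no move → L
n=2: W (go to 1, an L position)
n=3: W (go to 1, an L position)
n=4: L (options 2(W), 3(W) are all W)
n=5: W (go to 4, an L position)
n=6: W (go to 4, an L position)
n=7: L (sole option 6(W) is W)
n=8: W (go to 4, an L position)
n=9: L (options 3(W), 6(W), 8(W) are all W)
n=10: W (go to 9, an L position)
n=11: L (sole option 10(W) is W)
n=12: W (go to 4, an L position)
From 12, the L positions reachable in one move are: 4, 9, 11. Any move reaching one of these is winning.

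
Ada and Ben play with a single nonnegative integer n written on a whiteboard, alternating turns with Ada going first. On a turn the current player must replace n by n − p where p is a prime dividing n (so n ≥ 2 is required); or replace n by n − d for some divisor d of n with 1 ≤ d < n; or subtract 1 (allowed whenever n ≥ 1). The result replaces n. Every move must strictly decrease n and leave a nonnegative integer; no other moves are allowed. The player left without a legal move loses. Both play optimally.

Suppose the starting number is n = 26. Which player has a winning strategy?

Ben wins.

Use the standard recursion: the mover loses at a terminal position; elsewhere, the mover wins exactly when some move hands the opponent an L position.
n=0: no move → L
n=1: →0(L), so W
n=2: →0(L), so W
n=3: →0(L), so W
n=4: →2(W), 3(W) — all W, so L
n=5: →0(L), so W
n=6: →4(L), so W
n=7: →0(L), so W
n=8: →4(L), so W
n=9: →6(W), 8(W) — all W, so L
n=10: →9(L), so W
n=11: →0(L), so W
n=12: →9(L), so W
n=13: →0(L), so W
n=14: →7(W), 12(W), 13(W) — all W, so L
n=15: →14(L), so W
n=16: →14(L), so W
n=17: →0(L), so W
n=18: →9(L), so W
n=19: →0(L), so W
n=20: →10(W), 15(W), 16(W), 18(W), 19(W) — all W, so L
n=21: →14(L), so W
n=22: →20(L), so W
n=23: →0(L), so W
n=24: →20(L), so W
n=25: →20(L), so W
n=26: →13(W), 24(W), 25(W) — all W, so L
The starting position 26 is L: whatever Ada does, the opponent receives a W position.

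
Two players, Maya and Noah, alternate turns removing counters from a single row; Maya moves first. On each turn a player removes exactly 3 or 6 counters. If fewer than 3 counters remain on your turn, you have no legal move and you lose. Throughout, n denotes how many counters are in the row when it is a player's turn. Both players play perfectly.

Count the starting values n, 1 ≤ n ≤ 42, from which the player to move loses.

14

Use the standard recursion: the mover loses at a terminal position; elsewhere, the mover wins exactly when some move hands the opponent an L position.
n=0: no move → L
n=1: no move → L
n=2: no move → L
n=3: →0(L), so W
n=4: →1(L), so W
n=5: →2(L), so W
n=6: →0(L), so W
n=7: →1(L), so W
n=8: →2(L), so W
n=9: →6(W), 3(W) — all W, so L
n=10: →7(W), 4(W) — all W, so L
n=11: →8(W), 5(W) — all W, so L
n=12: →9(L), so W
n=13: →10(L), so W
n=14: →11(L), so W
n=15: →9(L), so W
n=16: →10(L), so W
n=17: →11(L), so W
n=18: →15(W), 12(W) — all W, so L
n=19: →16(W), 13(W) — all W, so L
n=20: →17(W), 14(W) — all W, so L
n=21: →18(L), so W
n=22: →19(L), so W
n=23: →20(L), so W
n=24: →18(L), so W
n=25: →19(L), so W
n=26: →20(L), so W
n=27: →24(W), 21(W) — all W, so L
n=28: →25(W), 22(W) — all W, so L
n=29: →26(W), 23(W) — all W, so L
n=30: →27(L), so W
n=31: →28(L), so W
n=32: →29(L), so W
n=33: →27(L), so W
n=34: →28(L), so W
n=35: →29(L), so W
n=36: →33(W), 30(W) — all W, so L
n=37: →34(W), 31(W) — all W, so L
n=38: →35(W), 32(W) — all W, so L
n=39: →36(L), so W
n=40: →37(L), so W
n=41: →38(L), so W
n=42: →36(L), so W
L entries with 1 ≤ n ≤ 42 (n=0 is outside the asked range and is not counted): n = 1, 2, 9, 10, 11, 18, 19, 20, 27, 28, 29, 36, 37, 38; that makes 14.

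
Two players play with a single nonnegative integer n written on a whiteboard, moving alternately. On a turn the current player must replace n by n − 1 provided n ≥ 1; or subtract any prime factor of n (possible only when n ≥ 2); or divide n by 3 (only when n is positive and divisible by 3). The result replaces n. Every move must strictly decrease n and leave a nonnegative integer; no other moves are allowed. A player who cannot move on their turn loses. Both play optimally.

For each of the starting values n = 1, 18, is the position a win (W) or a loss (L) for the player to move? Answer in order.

1: W, 18: L

Label each position W (a win for the player to move) or L (a loss). A position with no legal move is L; any other position is W exactly when some move reaches an L, and L when every move reaches a W.
n=0: no move → L
n=1: →0(L), so W
n=2: →0(L), so W
n=3: →0(L), so W
n=4: →2(W), 3(W) — all W, so L
n=5: →0(L), so W
n=6: →4(L), so W
n=7: →0(L), so W
n=8: →6(W), 7(W) — all W, so L
n=9: →8(L), so W
n=10: →8(L), so W
n=11: →0(L), so W
n=12: →4(L), so W
n=13: →0(L), so W
n=14: →7(W), 12(W), 13(W) — all W, so L
n=15: →14(L), so W
n=16: →14(L), so W
n=17: →0(L), so W
n=18: →6(W), 15(W), 16(W), 17(W) — all W, so L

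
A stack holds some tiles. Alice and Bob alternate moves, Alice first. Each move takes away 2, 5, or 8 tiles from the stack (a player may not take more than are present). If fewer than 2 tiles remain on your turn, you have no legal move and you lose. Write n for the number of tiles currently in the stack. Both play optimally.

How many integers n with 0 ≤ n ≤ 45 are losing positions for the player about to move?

19

Compute win/loss labels from the base case upward. A position with no move is L. Any other position is W if it can reach an L in one move, else L.
n=0: no move → L
n=1: no move → L
n=2: reaches L-position 0 → W
n=3: reaches L-position 1 → W
n=4: only reaches 2(W), which is W → L
n=5: reaches L-position 0 → W
n=6: reaches L-position 4 → W
n=7: only reaches 5(W), 2(W), all W → L
n=8: reaches L-position 0 → W
n=9: reaches L-position 7 → W
n=10: only reaches 8(W), 5(W), 2(W), all W → L
n=11: only reaches 9(W), 6(W), 3(W), all W → L
n=12: reaches L-position 10 → W
n=13: reaches L-position 11 → W
n=14: only reaches 12(W), 9(W), 6(W), all W → L
n=15: reaches L-position 10 → W
n=16: reaches L-position 14 → W
n=17: only reaches 15(W), 12(W), 9(W), all W → L
n=18: reaches L-position 10 → W
n=19: reaches L-position 17 → W
n=20: only reaches 18(W), 15(W), 12(W), all W → L
n=21: only reaches 19(W), 16(W), 13(W), all W → L
n=22: reaches L-position 20 → W
n=23: reaches L-position 21 → W
n=24: only reaches 22(W), 19(W), 16(W), all W → L
n=25: reaches L-position 20 → W
n=26: reaches L-position 24 → W
n=27: only reaches 25(W), 22(W), 19(W), all W → L
n=28: reaches L-position 20 → W
n=29: reaches L-position 27 → W
n=30: only reaches 28(W), 25(W), 22(W), all W → L
n=31: only reaches 29(W), 26(W), 23(W), all W → L
n=32: reaches L-position 30 → W
n=33: reaches L-position 31 → W
n=34: only reaches 32(W), 29(W), 26(W), all W → L
n=35: reaches L-position 30 → W
n=36: reaches L-position 34 → W
n=37: only reaches 35(W), 32(W), 29(W), all W → L
n=38: reaches L-position 30 → W
n=39: reaches L-position 37 → W
n=40: only reaches 38(W), 35(W), 32(W), all W → L
n=41: only reaches 39(W), 36(W), 33(W), all W → L
n=42: reaches L-position 40 → W
n=43: reaches L-position 41 → W
n=44: only reaches 42(W), 39(W), 36(W), all W → L
n=45: reaches L-position 40 → W
L entries with 0 ≤ n ≤ 45: n = 0, 1, 4, 7, 10, 11, 14, 17, 20, 21, 24, 27, 30, 31, 34, 37, 40, 41, 44; that makes 19.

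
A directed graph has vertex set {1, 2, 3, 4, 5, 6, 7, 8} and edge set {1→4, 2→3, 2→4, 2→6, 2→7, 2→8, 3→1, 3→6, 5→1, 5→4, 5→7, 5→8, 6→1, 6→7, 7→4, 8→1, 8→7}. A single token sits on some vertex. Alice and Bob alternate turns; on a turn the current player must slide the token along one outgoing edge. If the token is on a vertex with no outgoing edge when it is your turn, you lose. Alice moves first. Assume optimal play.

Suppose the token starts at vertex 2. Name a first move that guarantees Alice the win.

Move to 6.

Label each position W (a win for the player to move) or L (a loss). A position with no legal move is L; any other position is W exactly when some move reaches an L, and L when every move reaches a W.
Every edge goes from a vertex to one that appears earlier in the order 4, 1, 7, 8, 5, 6, 3, 2, so processing vertices in that order labels each vertex after all of its successors.
4: no outgoing edge → L
1: can move to 4, which is L ⇒ W
7: can move to 4, which is L ⇒ W
8: moves to 7(W), 1(W); every one is W ⇒ L
5: can move to 8, which is L ⇒ W
6: moves to 7(W), 1(W); every one is W ⇒ L
3: can move to 6, which is L ⇒ W
2: can move to 6, which is L ⇒ W
From 2, the L positions reachable in one move are: 6, 8, 4. Any move reaching one of these is winning.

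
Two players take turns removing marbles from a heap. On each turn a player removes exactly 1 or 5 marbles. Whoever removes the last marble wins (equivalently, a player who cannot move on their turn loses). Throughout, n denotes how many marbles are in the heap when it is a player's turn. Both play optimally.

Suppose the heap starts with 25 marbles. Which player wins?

Compute win/loss labels from the base case upward. A position with no move is L. Any other position is W if it can reach an L in one move, else L.
n=0: no move → L
n=1: reaches L-position 0 → W
n=2: only reaches 1(W), which is W → L
n=3: reaches L-position 2 → W
n=4: only reaches 3(W), which is W → L
n=5: reaches L-position 4 → W
n=6: only reaches 5(W), 1(W), all W → L
n=7: reaches L-position 6 → W
n=8: only reaches 7(W), 3(W), all W → L
n=9: reaches L-position 8 → W
n=10: only reaches 9(W), 5(W), all W → L
n=11: reaches L-position 10 → W
n=12: only reaches 11(W), 7(W), all W → L
n=13: reaches L-position 12 → W
n=14: only reaches 13(W), 9(W), all W → L
n=15: reaches L-position 14 → W
n=16: only reaches 15(W), 11(W), all W → L
n=17: reaches L-position 16 → W
n=18: only reaches 17(W), 13(W), all W → L
n=19: reaches L-position 18 → W
n=20: only reaches 19(W), 15(W), all W → L
n=21: reaches L-position 20 → W
n=22: only reaches 21(W), 17(W), all W → L
n=23: reaches L-position 22 → W
n=24: only reaches 23(W), 19(W), all W → L
n=25: reaches L-position 24 → W
The starting position 25 is W: the player to move should remove 1, leaving 24, handing over an L position.

The first player wins.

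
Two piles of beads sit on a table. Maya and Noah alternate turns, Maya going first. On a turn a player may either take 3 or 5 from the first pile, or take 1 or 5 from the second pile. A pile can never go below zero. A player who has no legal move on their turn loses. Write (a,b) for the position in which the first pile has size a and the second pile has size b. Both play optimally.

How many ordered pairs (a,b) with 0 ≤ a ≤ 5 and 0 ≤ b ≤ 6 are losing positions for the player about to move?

21

Compute win/loss labels from the base case upward. A position with no move is L. Any other position is W if it can reach an L in one move, else L.
Every move lowers a or b (never raises either), so fill the grid row by row in increasing a, and left to right within a row: each cell's successors are then already labelled.
      b=0  b=1  b=2  b=3  b=4  b=5  b=6
a=0:    L    W    L    W    L    W    L
a=1:    L    W    L    W    L    W    L
a=2:    L    W    L    W    L    W    L
a=3:    W    L    W    L    W    L    W
a=4:    W    L    W    L    W    L    W
a=5:    W    L    W    L    W    L    W
Cells with no legal move (terminal, hence L): (0,0), (1,0), (2,0).
The remaining L cells, each justified by listing all of its moves:
(0,2): L (sole option (0,1)(W) is W)
(0,4): L (sole option (0,3)(W) is W)
(0,6): L (options (0,5)(W), (0,1)(W) are all W)
(1,2): L (sole option (1,1)(W) is W)
(1,4): L (sole option (1,3)(W) is W)
(1,6): L (options (1,5)(W), (1,1)(W) are all W)
(2,2): L (sole option (2,1)(W) is W)
(2,4): L (sole option (2,3)(W) is W)
(2,6): L (options (2,5)(W), (2,1)(W) are all W)
(3,1): L (options (0,1)(W), (3,0)(W) are all W)
(3,3): L (options (0,3)(W), (3,2)(W) are all W)
(3,5): L (options (0,5)(W), (3,4)(W), (3,0)(W) are all W)
(4,1): L (options (1,1)(W), (4,0)(W) are all W)
(4,3): L (options (1,3)(W), (4,2)(W) are all W)
(4,5): L (options (1,5)(W), (4,4)(W), (4,0)(W) are all W)
(5,1): L (options (2,1)(W), (0,1)(W), (5,0)(W) are all W)
(5,3): L (options (2,3)(W), (0,3)(W), (5,2)(W) are all W)
(5,5): L (options (2,5)(W), (0,5)(W), (5,4)(W), (5,0)(W) are all W)
Every other cell has at least one move into one of the L cells above, so it is W.
L cells per row: a=0: 4, a=1: 4, a=2: 4, a=3: 3, a=4: 3, a=5: 3; total 21.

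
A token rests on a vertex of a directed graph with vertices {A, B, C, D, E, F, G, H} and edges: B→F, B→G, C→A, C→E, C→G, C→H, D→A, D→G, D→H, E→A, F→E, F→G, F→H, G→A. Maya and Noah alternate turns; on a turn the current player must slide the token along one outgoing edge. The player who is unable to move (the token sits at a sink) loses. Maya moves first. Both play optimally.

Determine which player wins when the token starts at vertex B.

Noah wins.

Classify positions by backward induction: terminal positions (no move available) are L. From any other position, the mover wins iff some move reaches an L.
Every edge goes from a vertex to one that appears earlier in the order H, A, G, E, F, C, B, D, so processing vertices in that order labels each vertex after all of its successors.
H: no outgoing edge → L
A: no outgoing edge → L
G: W (go to A, an L position)
E: W (go to A, an L position)
F: W (go to H, an L position)
C: W (go to A, an L position)
B: L (options F(W), G(W) are all W)
D: W (go to A, an L position)
Every move from B reaches a W position, so the mover loses.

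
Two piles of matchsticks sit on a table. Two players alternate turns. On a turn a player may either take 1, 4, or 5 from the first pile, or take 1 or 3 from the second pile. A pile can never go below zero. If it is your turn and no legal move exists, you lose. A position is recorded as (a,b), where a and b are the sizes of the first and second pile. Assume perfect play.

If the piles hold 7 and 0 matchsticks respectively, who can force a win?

Compute win/loss labels from the base case upward. A position with no move is L. Any other position is W if it can reach an L in one move, else L.
No move ever increases a pile, so every position that can arise here has a ≤ 7 and b ≤ 0; it is enough to label the cells with 0 ≤ a ≤ 7 and 0 ≤ b ≤ 0.
Every move lowers a or b (never raises either), so fill the grid row by row in increasing a, and left to right within a row: each cell's successors are then already labelled.
      b=0
a=0:    L
a=1:    W
a=2:    L
a=3:    W
a=4:    W
a=5:    W
a=6:    W
a=7:    W
Cells with no legal move (terminal, hence L): (0,0).
The remaining L cells, each justified by listing all of its moves:
(2,0): →(1,0)(W) only, which is W, so L
Every other cell has at least one move into one of the L cells above, so it is W.
The starting position (7,0) is W: the player to move should move to (2,0), handing over an L position.

The first player wins.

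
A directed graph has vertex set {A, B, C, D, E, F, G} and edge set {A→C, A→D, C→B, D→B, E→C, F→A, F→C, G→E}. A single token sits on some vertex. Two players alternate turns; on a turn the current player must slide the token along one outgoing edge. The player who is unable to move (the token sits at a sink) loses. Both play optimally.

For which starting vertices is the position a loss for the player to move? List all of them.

A, B, E

Compute win/loss labels from the base case upward. A position with no move is L. Any other position is W if it can reach an L in one move, else L.
Every edge goes from a vertex to one that appears earlier in the order B, D, C, A, F, E, G, so processing vertices in that order labels each vertex after all of its successors.
B: no outgoing edge → L
D: can move to B, which is L ⇒ W
C: can move to B, which is L ⇒ W
A: moves to C(W), D(W); every one is W ⇒ L
F: can move to A, which is L ⇒ W
E: the only move is to C(W), a W ⇒ L
G: can move to E, which is L ⇒ W
Reading off the rows marked L gives the requested list; there are 3 such vertices.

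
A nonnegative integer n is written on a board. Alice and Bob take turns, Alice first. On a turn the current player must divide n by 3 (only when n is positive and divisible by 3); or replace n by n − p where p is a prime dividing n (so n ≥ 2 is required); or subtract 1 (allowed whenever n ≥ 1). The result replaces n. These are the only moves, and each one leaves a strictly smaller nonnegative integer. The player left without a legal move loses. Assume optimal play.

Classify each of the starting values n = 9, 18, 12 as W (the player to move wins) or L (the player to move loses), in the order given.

Compute win/loss labels from the base case upward. A position with no move is L. Any other position is W if it can reach an L in one move, else L.
n=0: no move → L
n=1: W (go to 0, an L position)
n=2: W (go to 0, an L position)
n=3: W (go to 0, an L position)
n=4: L (options 2(W), 3(W) are all W)
n=5: W (go to 0, an L position)
n=6: W (go to 4, an L position)
n=7: W (go to 0, an L position)
n=8: L (options 6(W), 7(W) are all W)
n=9: W (go to 8, an L position)
n=10: W (go to 8, an L position)
n=11: W (go to 0, an L position)
n=12: W (go to 4, an L position)
n=13: W (go to 0, an L position)
n=14: L (options 7(W), 12(W), 13(W) are all W)
n=15: W (go to 14, an L position)
n=16: W (go to 14, an L position)
n=17: W (go to 0, an L position)
n=18: L (options 6(W), 15(W), 16(W), 17(W) are all W)

9: W, 18: L, 12: W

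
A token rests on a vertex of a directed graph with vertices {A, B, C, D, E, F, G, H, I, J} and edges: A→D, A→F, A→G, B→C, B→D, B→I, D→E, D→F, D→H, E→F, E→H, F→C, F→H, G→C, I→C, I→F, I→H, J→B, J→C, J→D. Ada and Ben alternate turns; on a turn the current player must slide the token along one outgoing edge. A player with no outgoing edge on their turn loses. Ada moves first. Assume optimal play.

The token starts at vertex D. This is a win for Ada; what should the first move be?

Use the standard recursion: the mover loses at a terminal position; elsewhere, the mover wins exactly when some move hands the opponent an L position.
Every edge goes from a vertex to one that appears earlier in the order C, H, F, I, E, G, D, B, J, A, so processing vertices in that order labels each vertex after all of its successors.
C: no outgoing edge → L
H: no outgoing edge → L
F: can move to H, which is L ⇒ W
I: can move to H, which is L ⇒ W
E: can move to H, which is L ⇒ W
G: can move to C, which is L ⇒ W
D: can move to H, which is L ⇒ W
B: can move to C, which is L ⇒ W
J: can move to C, which is L ⇒ W
A: moves to D(W), G(W), F(W); every one is W ⇒ L
From D, the L positions reachable in one move are: H.

Move to H.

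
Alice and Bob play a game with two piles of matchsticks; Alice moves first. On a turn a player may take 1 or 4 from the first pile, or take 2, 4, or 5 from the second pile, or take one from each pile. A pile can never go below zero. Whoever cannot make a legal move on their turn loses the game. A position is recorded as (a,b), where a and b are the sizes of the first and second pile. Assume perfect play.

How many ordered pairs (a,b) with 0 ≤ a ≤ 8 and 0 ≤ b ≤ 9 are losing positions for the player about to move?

Label each position W (a win for the player to move) or L (a loss). A position with no legal move is L; any other position is W exactly when some move reaches an L, and L when every move reaches a W.
Every move lowers a or b (never raises either), so fill the grid row by row in increasing a, and left to right within a row: each cell's successors are then already labelled.
      b=0  b=1  b=2  b=3  b=4  b=5  b=6  b=7  b=8  b=9
a=0:    L    L    W    W    W    W    W    L    L    W
a=1:    W    W    W    L    L    W    W    W    W    W
a=2:    L    L    W    W    W    W    W    L    L    W
a=3:    W    W    W    L    L    W    W    W    W    W
a=4:    W    W    L    W    W    W    W    W    W    L
a=5:    L    L    W    W    W    W    W    L    L    W
a=6:    W    W    W    L    L    W    W    W    W    W
a=7:    L    L    W    W    W    W    W    L    L    W
a=8:    W    W    W    L    L    W    W    W    W    W
Cells with no legal move (terminal, hence L): (0,0), (0,1).
The remaining L cells, each justified by listing all of its moves:
(0,7): L (options (0,5)(W), (0,3)(W), (0,2)(W) are all W)
(0,8): L (options (0,6)(W), (0,4)(W), (0,3)(W) are all W)
(1,3): L (options (0,3)(W), (1,1)(W), (0,2)(W) are all W)
(1,4): L (options (0,4)(W), (1,2)(W), (1,0)(W), (0,3)(W) are all W)
(2,0): L (sole option (1,0)(W) is W)
(2,1): L (options (1,1)(W), (1,0)(W) are all W)
(2,7): L (options (1,7)(W), (2,5)(W), (2,3)(W), (2,2)(W), (1,6)(W) are all W)
(2,8): L (options (1,8)(W), (2,6)(W), (2,4)(W), (2,3)(W), (1,7)(W) are all W)
(3,3): L (options (2,3)(W), (3,1)(W), (2,2)(W) are all W)
(3,4): L (options (2,4)(W), (3,2)(W), (3,0)(W), (2,3)(W) are all W)
(4,2): L (options (3,2)(W), (0,2)(W), (4,0)(W), (3,1)(W) are all W)
(4,9): L (options (3,9)(W), (0,9)(W), (4,7)(W), (4,5)(W), (4,4)(W), (3,8)(W) are all W)
(5,0): L (options (4,0)(W), (1,0)(W) are all W)
(5,1): L (options (4,1)(W), (1,1)(W), (4,0)(W) are all W)
(5,7): L (options (4,7)(W), (1,7)(W), (5,5)(W), (5,3)(W), (5,2)(W), (4,6)(W) are all W)
(5,8): L (options (4,8)(W), (1,8)(W), (5,6)(W), (5,4)(W), (5,3)(W), (4,7)(W) are all W)
(6,3): L (options (5,3)(W), (2,3)(W), (6,1)(W), (5,2)(W) are all W)
(6,4): L (options (5,4)(W), (2,4)(W), (6,2)(W), (6,0)(W), (5,3)(W) are all W)
(7,0): L (options (6,0)(W), (3,0)(W) are all W)
(7,1): L (options (6,1)(W), (3,1)(W), (6,0)(W) are all W)
(7,7): L (options (6,7)(W), (3,7)(W), (7,5)(W), (7,3)(W), (7,2)(W), (6,6)(W) are all W)
(7,8): L (options (6,8)(W), (3,8)(W), (7,6)(W), (7,4)(W), (7,3)(W), (6,7)(W) are all W)
(8,3): L (options (7,3)(W), (4,3)(W), (8,1)(W), (7,2)(W) are all W)
(8,4): L (options (7,4)(W), (4,4)(W), (8,2)(W), (8,0)(W), (7,3)(W) are all W)
Every other cell has at least one move into one of the L cells above, so it is W.
L cells per row: a=0: 4, a=1: 2, a=2: 4, a=3: 2, a=4: 2, a=5: 4, a=6: 2, a=7: 4, a=8: 2; total 26.

26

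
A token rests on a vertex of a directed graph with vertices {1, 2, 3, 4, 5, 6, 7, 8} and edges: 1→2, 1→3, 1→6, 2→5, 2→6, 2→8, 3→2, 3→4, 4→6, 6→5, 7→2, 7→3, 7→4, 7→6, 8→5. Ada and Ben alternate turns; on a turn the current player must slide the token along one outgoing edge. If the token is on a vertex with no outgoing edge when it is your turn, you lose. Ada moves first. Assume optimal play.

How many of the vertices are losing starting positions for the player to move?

Work bottom-up. With no move the player to move loses. Otherwise the position is W if at least one move leads to an L position for the opponent, and L if every move leads to a W.
Every edge goes from a vertex to one that appears earlier in the order 5, 8, 6, 2, 4, 3, 7, 1, so processing vertices in that order labels each vertex after all of its successors.
5: no outgoing edge → L
8: →5(L), so W
6: →5(L), so W
2: →5(L), so W
4: →6(W) only, which is W, so L
3: →4(L), so W
7: →4(L), so W
1: →3(W), 2(W), 6(W) — all W, so L
The L vertices are 1, 4, 5; that is 3 in all.

3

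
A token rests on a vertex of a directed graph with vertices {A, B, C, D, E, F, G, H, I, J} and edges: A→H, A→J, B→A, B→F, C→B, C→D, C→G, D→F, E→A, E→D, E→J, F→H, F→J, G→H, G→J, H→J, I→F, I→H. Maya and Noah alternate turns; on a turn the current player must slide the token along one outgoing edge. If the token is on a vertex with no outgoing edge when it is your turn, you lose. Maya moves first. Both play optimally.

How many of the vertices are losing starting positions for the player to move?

Work bottom-up. With no move the player to move loses. Otherwise the position is W if at least one move leads to an L position for the opponent, and L if every move leads to a W.
Every edge goes from a vertex to one that appears earlier in the order J, H, A, F, I, G, B, D, E, C, so processing vertices in that order labels each vertex after all of its successors.
J: no outgoing edge → L
H: can move to J, which is L ⇒ W
A: can move to J, which is L ⇒ W
F: can move to J, which is L ⇒ W
I: moves to F(W), H(W); every one is W ⇒ L
G: can move to J, which is L ⇒ W
B: moves to F(W), A(W); every one is W ⇒ L
D: the only move is to F(W), a W ⇒ L
E: can move to D, which is L ⇒ W
C: can move to D, which is L ⇒ W
The L vertices are B, D, I, J; that is 4 in all.

4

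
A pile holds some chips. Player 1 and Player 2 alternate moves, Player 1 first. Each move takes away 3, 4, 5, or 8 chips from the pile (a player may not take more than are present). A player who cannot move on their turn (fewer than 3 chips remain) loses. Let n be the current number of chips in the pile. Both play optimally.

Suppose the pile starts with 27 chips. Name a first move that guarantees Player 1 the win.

Remove 3, leaving 24.

Compute win/loss labels from the base case upward. A position with no move is L. Any other position is W if it can reach an L in one move, else L.
n=0: no move → L
n=1: no move → L
n=2: no move → L
n=3: reaches L-position 0 → W
n=4: reaches L-position 1 → W
n=5: reaches L-position 2 → W
n=6: reaches L-position 2 → W
n=7: reaches L-position 2 → W
n=8: reaches L-position 0 → W
n=9: reaches L-position 1 → W
n=10: reaches L-position 2 → W
n=11: only reaches 8(W), 7(W), 6(W), 3(W), all W → L
n=12: only reaches 9(W), 8(W), 7(W), 4(W), all W → L
n=13: only reaches 10(W), 9(W), 8(W), 5(W), all W → L
n=14: reaches L-position 11 → W
n=15: reaches L-position 12 → W
n=16: reaches L-position 13 → W
n=17: reaches L-position 13 → W
n=18: reaches L-position 13 → W
n=19: reaches L-position 11 → W
n=20: reaches L-position 12 → W
n=21: reaches L-position 13 → W
n=22: only reaches 19(W), 18(W), 17(W), 14(W), all W → L
n=23: only reaches 20(W), 19(W), 18(W), 15(W), all W → L
n=24: only reaches 21(W), 20(W), 19(W), 16(W), all W → L
n=25: reaches L-position 22 → W
n=26: reaches L-position 23 → W
n=27: reaches L-position 24 → W
From 27, the L positions reachable in one move are: 24, 23, 22. Any move reaching one of these is winning.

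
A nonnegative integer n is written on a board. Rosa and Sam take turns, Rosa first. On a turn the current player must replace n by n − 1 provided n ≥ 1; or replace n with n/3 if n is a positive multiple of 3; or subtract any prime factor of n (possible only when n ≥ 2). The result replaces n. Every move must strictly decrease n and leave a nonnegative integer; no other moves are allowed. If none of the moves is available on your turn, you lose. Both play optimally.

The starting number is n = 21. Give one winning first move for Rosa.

Label each position W (a win for the player to move) or L (a loss). A position with no legal move is L; any other position is W exactly when some move reaches an L, and L when every move reaches a W.
n=0: no move → L
n=1: can move to 0, which is L ⇒ W
n=2: can move to 0, which is L ⇒ W
n=3: can move to 0, which is L ⇒ W
n=4: moves to 2(W), 3(W); every one is W ⇒ L
n=5: can move to 0, which is L ⇒ W
n=6: can move to 4, which is L ⇒ W
n=7: can move to 0, which is L ⇒ W
n=8: moves to 6(W), 7(W); every one is W ⇒ L
n=9: can move to 8, which is L ⇒ W
n=10: can move to 8, which is L ⇒ W
n=11: can move to 0, which is L ⇒ W
n=12: can move to 4, which is L ⇒ W
n=13: can move to 0, which is L ⇒ W
n=14: moves to 7(W), 12(W), 13(W); every one is W ⇒ L
n=15: can move to 14, which is L ⇒ W
n=16: can move to 14, which is L ⇒ W
n=17: can move to 0, which is L ⇒ W
n=18: moves to 6(W), 15(W), 16(W), 17(W); every one is W ⇒ L
n=19: can move to 0, which is L ⇒ W
n=20: can move to 18, which is L ⇒ W
n=21: can move to 14, which is L ⇒ W
From 21, the L positions reachable in one move are: 14, 18. Any move reaching one of these is winning.

Move to 14.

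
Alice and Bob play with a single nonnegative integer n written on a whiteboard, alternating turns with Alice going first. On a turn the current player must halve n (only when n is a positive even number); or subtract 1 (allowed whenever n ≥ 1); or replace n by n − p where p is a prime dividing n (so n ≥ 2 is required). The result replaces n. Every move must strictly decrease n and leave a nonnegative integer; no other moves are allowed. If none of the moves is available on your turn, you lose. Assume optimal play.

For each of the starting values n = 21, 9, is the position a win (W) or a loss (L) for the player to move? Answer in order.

21: W, 9: L

Work bottom-up. With no move the player to move loses. Otherwise the position is W if at least one move leads to an L position for the opponent, and L if every move leads to a W.
n=0: no move → L
n=1: can move to 0, which is L ⇒ W
n=2: can move to 0, which is L ⇒ W
n=3: can move to 0, which is L ⇒ W
n=4: moves to 2(W), 3(W); every one is W ⇒ L
n=5: can move to 0, which is L ⇒ W
n=6: can move to 4, which is L ⇒ W
n=7: can move to 0, which is L ⇒ W
n=8: can move to 4, which is L ⇒ W
n=9: moves to 6(W), 8(W); every one is W ⇒ L
n=10: can move to 9, which is L ⇒ W
n=11: can move to 0, which is L ⇒ W
n=12: can move to 9, which is L ⇒ W
n=13: can move to 0, which is L ⇒ W
n=14: moves to 7(W), 12(W), 13(W); every one is W ⇒ L
n=15: can move to 14, which is L ⇒ W
n=16: can move to 14, which is L ⇒ W
n=17: can move to 0, which is L ⇒ W
n=18: can move to 9, which is L ⇒ W
n=19: can move to 0, which is L ⇒ W
n=20: moves to 10(W), 15(W), 18(W), 19(W); every one is W ⇒ L
n=21: can move to 14, which is L ⇒ W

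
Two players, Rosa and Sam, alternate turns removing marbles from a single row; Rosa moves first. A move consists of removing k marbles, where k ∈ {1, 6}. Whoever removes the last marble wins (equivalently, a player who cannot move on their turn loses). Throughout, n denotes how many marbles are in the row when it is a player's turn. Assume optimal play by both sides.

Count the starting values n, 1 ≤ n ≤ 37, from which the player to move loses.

16

Classify positions by backward induction: terminal positions (no move available) are L. From any other position, the mover wins iff some move reaches an L.
n=0: no move → L
n=1: →0(L), so W
n=2: →1(W) only, which is W, so L
n=3: →2(L), so W
n=4: →3(W) only, which is W, so L
n=5: →4(L), so W
n=6: →0(L), so W
n=7: →6(W), 1(W) — all W, so L
n=8: →7(L), so W
n=9: →8(W), 3(W) — all W, so L
n=10: →9(L), so W
n=11: →10(W), 5(W) — all W, so L
n=12: →11(L), so W
n=13: →7(L), so W
n=14: →13(W), 8(W) — all W, so L
n=15: →14(L), so W
n=16: →15(W), 10(W) — all W, so L
n=17: →16(L), so W
n=18: →17(W), 12(W) — all W, so L
n=19: →18(L), so W
n=20: →14(L), so W
n=21: →20(W), 15(W) — all W, so L
n=22: →21(L), so W
n=23: →22(W), 17(W) — all W, so L
n=24: →23(L), so W
n=25: →24(W), 19(W) — all W, so L
n=26: →25(L), so W
n=27: →21(L), so W
n=28: →27(W), 22(W) — all W, so L
n=29: →28(L), so W
n=30: →29(W), 24(W) — all W, so L
n=31: →30(L), so W
n=32: →31(W), 26(W) — all W, so L
n=33: →32(L), so W
n=34: →28(L), so W
n=35: →34(W), 29(W) — all W, so L
n=36: →35(L), so W
n=37: →36(W), 31(W) — all W, so L
L entries with 1 ≤ n ≤ 37 (n=0 is outside the asked range and is not counted): n = 2, 4, 7, 9, 11, 14, 16, 18, 21, 23, 25, 28, 30, 32, 35, 37; that makes 16.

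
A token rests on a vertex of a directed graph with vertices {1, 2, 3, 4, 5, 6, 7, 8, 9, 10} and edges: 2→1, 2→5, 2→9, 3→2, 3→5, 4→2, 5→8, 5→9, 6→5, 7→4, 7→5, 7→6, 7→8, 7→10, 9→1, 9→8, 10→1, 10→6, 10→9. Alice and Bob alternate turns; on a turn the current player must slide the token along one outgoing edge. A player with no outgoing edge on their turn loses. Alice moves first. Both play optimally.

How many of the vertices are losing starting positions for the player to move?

Compute win/loss labels from the base case upward. A position with no move is L. Any other position is W if it can reach an L in one move, else L.
Every edge goes from a vertex to one that appears earlier in the order 1, 8, 9, 5, 2, 4, 3, 6, 10, 7, so processing vertices in that order labels each vertex after all of its successors.
1: no outgoing edge → L
8: no outgoing edge → L
9: W (go to 8, an L position)
5: W (go to 8, an L position)
2: W (go to 1, an L position)
4: L (sole option 2(W) is W)
3: L (options 2(W), 5(W) are all W)
6: L (sole option 5(W) is W)
10: W (go to 6, an L position)
7: W (go to 6, an L position)
The L vertices are 1, 3, 4, 6, 8; that is 5 in all.

5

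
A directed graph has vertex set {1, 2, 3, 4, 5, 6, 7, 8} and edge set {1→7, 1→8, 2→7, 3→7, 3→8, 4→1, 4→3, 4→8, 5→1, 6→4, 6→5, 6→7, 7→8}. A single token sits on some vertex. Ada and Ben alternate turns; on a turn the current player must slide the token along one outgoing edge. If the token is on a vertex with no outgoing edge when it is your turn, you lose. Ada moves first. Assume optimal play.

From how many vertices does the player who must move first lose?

Label each position W (a win for the player to move) or L (a loss). A position with no legal move is L; any other position is W exactly when some move reaches an L, and L when every move reaches a W.
Every edge goes from a vertex to one that appears earlier in the order 8, 7, 2, 1, 5, 3, 4, 6, so processing vertices in that order labels each vertex after all of its successors.
8: no outgoing edge → L
7: can move to 8, which is L ⇒ W
2: the only move is to 7(W), a W ⇒ L
1: can move to 8, which is L ⇒ W
5: the only move is to 1(W), a W ⇒ L
3: can move to 8, which is L ⇒ W
4: can move to 8, which is L ⇒ W
6: can move to 5, which is L ⇒ W
The L vertices are 2, 5, 8; that is 3 in all.

3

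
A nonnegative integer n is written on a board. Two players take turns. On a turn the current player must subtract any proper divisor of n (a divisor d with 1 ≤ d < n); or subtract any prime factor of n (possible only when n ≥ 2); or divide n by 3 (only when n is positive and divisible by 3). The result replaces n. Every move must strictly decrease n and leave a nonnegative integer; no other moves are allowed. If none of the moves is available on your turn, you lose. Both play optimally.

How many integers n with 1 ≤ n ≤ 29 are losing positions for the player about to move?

Classify positions by backward induction: terminal positions (no move available) are L. From any other position, the mover wins iff some move reaches an L.
n=0: no move → L
n=1: no move → L
n=2: W (go to 0, an L position)
n=3: W (go to 0, an L position)
n=4: L (options 2(W), 3(W) are all W)
n=5: W (go to 0, an L position)
n=6: W (go to 4, an L position)
n=7: W (go to 0, an L position)
n=8: W (go to 4, an L position)
n=9: L (options 3(W), 6(W), 8(W) are all W)
n=10: W (go to 9, an L position)
n=11: W (go to 0, an L position)
n=12: W (go to 4, an L position)
n=13: W (go to 0, an L position)
n=14: L (options 7(W), 12(W), 13(W) are all W)
n=15: W (go to 14, an L position)
n=16: W (go to 14, an L position)
n=17: W (go to 0, an L position)
n=18: W (go to 9, an L position)
n=19: W (go to 0, an L position)
n=20: L (options 10(W), 15(W), 16(W), 18(W), 19(W) are all W)
n=21: W (go to 14, an L position)
n=22: W (go to 20, an L position)
n=23: W (go to 0, an L position)
n=24: W (go to 20, an L position)
n=25: W (go to 20, an L position)
n=26: L (options 13(W), 24(W), 25(W) are all W)
n=27: W (go to 9, an L position)
n=28: W (go to 14, an L position)
n=29: W (go to 0, an L position)
L entries with 1 ≤ n ≤ 29 (n=0 is outside the asked range and is not counted): n = 1, 4, 9, 14, 20, 26; that makes 6.

6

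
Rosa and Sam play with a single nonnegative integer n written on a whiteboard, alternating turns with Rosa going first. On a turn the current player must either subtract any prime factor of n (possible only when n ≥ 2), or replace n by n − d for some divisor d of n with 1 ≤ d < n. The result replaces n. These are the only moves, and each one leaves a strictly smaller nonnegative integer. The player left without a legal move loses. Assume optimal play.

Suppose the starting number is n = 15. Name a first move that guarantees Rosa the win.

Move to 14.

Compute win/loss labels from the base case upward. A position with no move is L. Any other position is W if it can reach an L in one move, else L.
n=0: no move → L
n=1: no move → L
n=2: reaches L-position 0 → W
n=3: reaches L-position 0 → W
n=4: only reaches 2(W), 3(W), all W → L
n=5: reaches L-position 0 → W
n=6: reaches L-position 4 → W
n=7: reaches L-position 0 → W
n=8: reaches L-position 4 → W
n=9: only reaches 6(W), 8(W), all W → L
n=10: reaches L-position 9 → W
n=11: reaches L-position 0 → W
n=12: reaches L-position 9 → W
n=13: reaches L-position 0 → W
n=14: only reaches 7(W), 12(W), 13(W), all W → L
n=15: reaches L-position 14 → W
From 15, the L positions reachable in one move are: 14.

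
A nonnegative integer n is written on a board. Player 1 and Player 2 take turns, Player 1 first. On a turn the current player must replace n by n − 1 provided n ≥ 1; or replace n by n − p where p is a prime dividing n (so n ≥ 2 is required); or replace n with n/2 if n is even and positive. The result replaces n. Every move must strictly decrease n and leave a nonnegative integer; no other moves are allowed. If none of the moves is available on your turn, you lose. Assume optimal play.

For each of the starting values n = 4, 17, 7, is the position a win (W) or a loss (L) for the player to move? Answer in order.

Build the W/L table. Terminal = L. A non-terminal position is W if it has a move to some L; otherwise it is L.
n=0: no move → L
n=1: W (go to 0, an L position)
n=2: W (go to 0, an L position)
n=3: W (go to 0, an L position)
n=4: L (options 2(W), 3(W) are all W)
n=5: W (go to 0, an L position)
n=6: W (go to 4, an L position)
n=7: W (go to 0, an L position)
n=8: W (go to 4, an L position)
n=9: L (options 6(W), 8(W) are all W)
n=10: W (go to 9, an L position)
n=11: W (go to 0, an L position)
n=12: W (go to 9, an L position)
n=13: W (go to 0, an L position)
n=14: L (options 7(W), 12(W), 13(W) are all W)
n=15: W (go to 14, an L position)
n=16: W (go to 14, an L position)
n=17: W (go to 0, an L position)

4: L, 17: W, 7: W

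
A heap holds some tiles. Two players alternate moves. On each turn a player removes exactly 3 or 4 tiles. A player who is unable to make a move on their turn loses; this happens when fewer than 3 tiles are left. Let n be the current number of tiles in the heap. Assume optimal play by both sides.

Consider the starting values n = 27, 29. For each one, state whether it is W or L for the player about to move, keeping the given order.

Build the W/L table. Terminal = L. A non-terminal position is W if it has a move to some L; otherwise it is L.
n=0: no move → L
n=1: no move → L
n=2: no move → L
n=3: →0(L), so W
n=4: →1(L), so W
n=5: →2(L), so W
n=6: →2(L), so W
n=7: →4(W), 3(W) — all W, so L
n=8: →5(W), 4(W) — all W, so L
n=9: →6(W), 5(W) — all W, so L
n=10: →7(L), so W
n=11: →8(L), so W
n=12: →9(L), so W
n=13: →9(L), so W
n=14: →11(W), 10(W) — all W, so L
n=15: →12(W), 11(W) — all W, so L
n=16: →13(W), 12(W) — all W, so L
n=17: →14(L), so W
n=18: →15(L), so W
n=19: →16(L), so W
n=20: →16(L), so W
n=21: →18(W), 17(W) — all W, so L
n=22: →19(W), 18(W) — all W, so L
n=23: →20(W), 19(W) — all W, so L
n=24: →21(L), so W
n=25: →22(L), so W
n=26: →23(L), so W
n=27: →23(L), so W
n=28: →25(W), 24(W) — all W, so L
n=29: →26(W), 25(W) — all W, so L

27: W, 29: L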